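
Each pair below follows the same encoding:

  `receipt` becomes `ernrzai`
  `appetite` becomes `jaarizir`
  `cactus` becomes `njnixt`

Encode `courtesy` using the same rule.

r(17)→e(4) and e(4)→r(17) fit y≡15x+9 (mod 26); the inverse of 15 mod 26 is 7. This is an affine cipher: with a=0,…,z=25, each position x becomes (15x+9) mod 26.
Applying it to courtesy: c(2)→15·2+9≡13=n; o(14)→15·14+9≡11=l; u(20)→15·20+9≡23=x; r(17)→15·17+9≡4=e; t(19)→15·19+9≡8=i; e(4)→15·4+9≡17=r; s(18)→15·18+9≡19=t; y(24)→15·24+9≡5=f (all mod 26).

nlxeirtf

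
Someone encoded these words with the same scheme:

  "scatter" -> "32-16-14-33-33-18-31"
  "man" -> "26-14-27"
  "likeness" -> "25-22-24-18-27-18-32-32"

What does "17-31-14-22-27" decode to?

s is letter #19 and maps to 32: an offset of 13. Letters become their 1-based position plus 13 (so a→14, b→15, …).
Reversing it on 17-31-14-22-27: 17→(17−13)÷1=4=d, 31→(31−13)÷1=18=r, 14→(14−13)÷1=1=a, 22→(22−13)÷1=9=i, 27→(27−13)÷1=14=n.

drain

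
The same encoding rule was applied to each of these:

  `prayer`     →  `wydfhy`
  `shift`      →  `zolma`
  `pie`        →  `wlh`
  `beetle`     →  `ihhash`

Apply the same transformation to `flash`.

The shift depends on letter class: consonant p→w is +7, but vowel a→d is +3. Two shifts are in play — +3 for a/e/i/o/u, +7 for every other letter.
On flash: f(cons)+7=m, l(cons)+7=s, a(vowel)+3=d, s(cons)+7=z, h(cons)+7=o.

msdzo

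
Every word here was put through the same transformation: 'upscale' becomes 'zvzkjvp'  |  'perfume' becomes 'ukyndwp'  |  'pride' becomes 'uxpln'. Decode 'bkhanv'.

In upscale: u→z is +5, p→v is +6, s→z is +7, c→k is +8 — the shift increases by 1 each position. Each letter shifts forward by (position + 5), i.e. 5, 6, 7, … — the shift grows by one for each successive letter.
Decoding bkhanv: b−5=w, k−6=e, h−7=a, a−8=s, n−9=e, v−10=l.

weasel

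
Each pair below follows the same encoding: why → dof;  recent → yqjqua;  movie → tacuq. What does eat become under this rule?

The shift depends on letter class: consonant w→d is +7, but vowel e→q is +12. Two shifts are in play — +12 for a/e/i/o/u, +7 for every other letter.
On eat: e(vowel)+12=q, a(vowel)+12=m, t(cons)+7=a.

qma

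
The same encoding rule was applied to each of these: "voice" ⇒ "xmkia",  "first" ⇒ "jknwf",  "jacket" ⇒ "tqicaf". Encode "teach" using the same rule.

v(21)→x(23) and o(14)→m(12) fit y≡9x+16 (mod 26); the inverse of 9 mod 26 is 3. This is an affine cipher: with a=0,…,z=25, each position x becomes (9x+16) mod 26.
For teach: t(19)→9·19+16≡5=f; e(4)→9·4+16≡0=a; a(0)→9·0+16≡16=q; c(2)→9·2+16≡8=i; h(7)→9·7+16≡1=b (all mod 26).

faqib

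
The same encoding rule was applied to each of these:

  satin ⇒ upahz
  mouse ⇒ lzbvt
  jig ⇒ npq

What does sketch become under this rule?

The output letters match the input read backwards, each shifted +7: satin reversed is nitas. Two steps: reverse the string, then apply a Caesar shift of +7.
Applying it to sketch: reverse → hcteks; then shift: h+7=o, c+7=j, t+7=a, e+7=l, k+7=r, s+7=z.

ojalrz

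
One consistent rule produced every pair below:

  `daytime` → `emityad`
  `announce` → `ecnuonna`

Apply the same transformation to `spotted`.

dettops

The output letters match the input read backwards: daytime reversed is emityad. The word is simply reversed.
Applying it to spotted: reverse → dettops.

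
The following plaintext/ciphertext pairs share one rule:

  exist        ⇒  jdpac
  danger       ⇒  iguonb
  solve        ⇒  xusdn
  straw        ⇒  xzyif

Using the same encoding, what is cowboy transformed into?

Letter i (0-indexed) is shifted by i+5, so successive shifts are 5, 6, 7, ….
Applying it to cowboy: c+5=h, o+6=u, w+7=d, b+8=j, o+9=x, y+10=i.

hudjxi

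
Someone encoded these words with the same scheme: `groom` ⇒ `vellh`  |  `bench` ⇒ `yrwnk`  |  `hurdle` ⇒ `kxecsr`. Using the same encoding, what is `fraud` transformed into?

gejxc

g(6)→v(21) and r(17)→e(4) fit y≡15x+9 (mod 26); the inverse of 15 mod 26 is 7. Treating letters as 0–25, the rule is x ↦ 15x + 9 (mod 26).
For fraud: f(5)→15·5+9≡6=g; r(17)→15·17+9≡4=e; a(0)→15·0+9≡9=j; u(20)→15·20+9≡23=x; d(3)→15·3+9≡2=c (all mod 26).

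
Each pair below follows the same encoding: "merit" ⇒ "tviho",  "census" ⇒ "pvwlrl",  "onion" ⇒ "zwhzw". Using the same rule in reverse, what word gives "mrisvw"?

m(12)→t(19) and e(4)→v(21) fit y≡3x+9 (mod 26); the inverse of 3 mod 26 is 9. Treating letters as 0–25, the rule is x ↦ 3x + 9 (mod 26).
Reversing it on mrisvw: m(12)→9·(12−9)≡1=b; r(17)→9·(17−9)≡20=u; i(8)→9·(8−9)≡17=r; s(18)→9·(18−9)≡3=d; v(21)→9·(21−9)≡4=e; w(22)→9·(22−9)≡13=n (all mod 26).

burden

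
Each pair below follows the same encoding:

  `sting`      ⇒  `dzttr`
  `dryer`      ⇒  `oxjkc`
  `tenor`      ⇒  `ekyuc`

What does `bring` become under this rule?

Shifts by position in sting: pos 0: s→d (+11), pos 1: t→z (+6), pos 2: i→t (+11), pos 3: n→t (+6) — repeating every 2. It's a Vigenère-style cipher with numeric key [11,6]: position i shifts by key[i mod 2].
Applying it to bring: b+11=m, r+6=x, i+11=t, n+6=t, g+11=r.

mxttr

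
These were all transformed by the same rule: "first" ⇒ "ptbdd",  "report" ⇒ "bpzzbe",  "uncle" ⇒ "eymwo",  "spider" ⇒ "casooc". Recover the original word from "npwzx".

It's a Vigenère-style cipher with numeric key [10,11]: position i shifts by key[i mod 2].
Undoing it on npwzx: n−10=d, p−11=e, w−10=m, z−11=o, x−10=n.

demon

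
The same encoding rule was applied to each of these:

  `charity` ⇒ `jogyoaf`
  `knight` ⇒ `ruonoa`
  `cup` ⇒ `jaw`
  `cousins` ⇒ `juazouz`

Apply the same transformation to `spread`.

The shift depends on letter class: consonant c→j is +7, but vowel a→g is +6. The rule splits by letter class: vowels +6, consonants +7.
For spread: s(cons)+7=z, p(cons)+7=w, r(cons)+7=y, e(vowel)+6=k, a(vowel)+6=g, d(cons)+7=k.

zwykgk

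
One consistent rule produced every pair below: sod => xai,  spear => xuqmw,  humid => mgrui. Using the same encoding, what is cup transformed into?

The shift depends on letter class: consonant s→x is +5, but vowel o→a is +12. Vowels shift forward by 12 and consonants shift forward by 5.
On cup: c(cons)+5=h, u(vowel)+12=g, p(cons)+5=u.

hgu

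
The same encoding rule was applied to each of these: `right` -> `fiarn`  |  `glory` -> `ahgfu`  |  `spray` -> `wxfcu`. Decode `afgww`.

gross

Treating letters as 0–25, the rule is x ↦ 17x + 2 (mod 26).
Reversing it on afgww: a(0)→23·(0−2)≡6=g; f(5)→23·(5−2)≡17=r; g(6)→23·(6−2)≡14=o; w(22)→23·(22−2)≡18=s; w(22)→23·(22−2)≡18=s (all mod 26).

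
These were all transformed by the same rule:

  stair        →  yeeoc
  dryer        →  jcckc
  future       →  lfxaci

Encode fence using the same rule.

It's a Vigenère-style cipher with numeric key [6,11,4]: position i shifts by key[i mod 3].
On fence: f+6=l, e+11=p, n+4=r, c+6=i, e+11=p.

lprip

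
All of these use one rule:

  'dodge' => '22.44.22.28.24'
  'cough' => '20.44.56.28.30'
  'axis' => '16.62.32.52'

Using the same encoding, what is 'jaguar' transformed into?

34.16.28.56.16.50

d(#4)→22 and o(#15)→44: differences scale by 2, so n = 2·pos + 14. With a=1..z=26, the number is 2·pos + 14.
Applying it to jaguar: j=10→34, a=1→16, g=7→28, u=21→56, a=1→16, r=18→50.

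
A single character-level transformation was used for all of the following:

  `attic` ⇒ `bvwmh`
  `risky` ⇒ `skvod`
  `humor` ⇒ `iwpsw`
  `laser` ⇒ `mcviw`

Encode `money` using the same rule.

nqqid

Letter i (0-indexed) is shifted by i+1, so successive shifts are 1, 2, 3, ….
For money: m+1=n, o+2=q, n+3=q, e+4=i, y+5=d.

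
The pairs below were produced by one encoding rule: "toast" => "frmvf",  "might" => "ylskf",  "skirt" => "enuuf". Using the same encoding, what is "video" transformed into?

hlpha

Shifts by position in toast: pos 0: t→f (+12), pos 1: o→r (+3), pos 2: a→m (+12), pos 3: s→v (+3) — repeating every 2. The shifts repeat in a cycle of length 2: positions 0,1,… shift by +12, +3, then the pattern repeats.
On video: v+12=h, i+3=l, d+12=p, e+3=h, o+12=a.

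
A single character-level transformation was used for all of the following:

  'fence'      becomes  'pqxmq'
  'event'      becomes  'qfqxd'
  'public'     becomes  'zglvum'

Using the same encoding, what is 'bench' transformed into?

lqxmr

The shift depends on letter class: consonant f→p is +10, but vowel e→q is +12. Two shifts are in play — +12 for a/e/i/o/u, +10 for every other letter.
On bench: b(cons)+10=l, e(vowel)+12=q, n(cons)+10=x, c(cons)+10=m, h(cons)+10=r.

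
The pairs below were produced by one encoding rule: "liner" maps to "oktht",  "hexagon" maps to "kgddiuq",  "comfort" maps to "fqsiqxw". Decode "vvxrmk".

stroke

It's a Vigenère-style cipher with numeric key [3,2,6]: position i shifts by key[i mod 3].
Decoding vvxrmk: v−3=s, v−2=t, x−6=r, r−3=o, m−2=k, k−6=e.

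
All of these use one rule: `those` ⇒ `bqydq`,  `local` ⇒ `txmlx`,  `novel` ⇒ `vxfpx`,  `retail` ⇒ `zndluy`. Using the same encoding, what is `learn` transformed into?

Letter i (0-indexed) is shifted by i+8, so successive shifts are 8, 9, 10, ….
On learn: l+8=t, e+9=n, a+10=k, r+11=c, n+12=z.

tnkcz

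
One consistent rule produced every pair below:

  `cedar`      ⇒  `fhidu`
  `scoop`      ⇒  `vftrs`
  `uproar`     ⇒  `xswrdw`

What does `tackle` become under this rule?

Shifts by position in cedar: pos 0: c→f (+3), pos 1: e→h (+3), pos 2: d→i (+5), pos 3: a→d (+3), pos 4: r→u (+3) — repeating every 3. The shifts repeat in a cycle of length 3: positions 0,1,… shift by +3, +3, +5, then the pattern repeats.
Applying it to tackle: t+3=w, a+3=d, c+5=h, k+3=n, l+3=o, e+5=j.

wdhnoj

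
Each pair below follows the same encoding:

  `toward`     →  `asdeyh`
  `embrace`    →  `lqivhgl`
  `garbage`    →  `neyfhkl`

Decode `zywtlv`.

Shifts by position in toward: pos 0: t→a (+7), pos 1: o→s (+4), pos 2: w→d (+7), pos 3: a→e (+4) — repeating every 2. The shifts repeat in a cycle of length 2: positions 0,1,… shift by +7, +4, then the pattern repeats.
Decoding zywtlv: z−7=s, y−4=u, w−7=p, t−4=p, l−7=e, v−4=r.

supper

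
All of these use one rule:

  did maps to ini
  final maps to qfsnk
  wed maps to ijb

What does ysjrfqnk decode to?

Read the word backwards and shift each letter +5.
Reversing it on ysjrfqnk: shift back: y−5=t, s−5=n, j−5=e, r−5=m, f−5=a, q−5=l, n−5=i, k−5=f → tnemalif; then reverse → filament.

filament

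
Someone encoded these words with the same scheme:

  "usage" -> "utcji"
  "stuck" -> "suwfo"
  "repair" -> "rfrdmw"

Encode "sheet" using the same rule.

In usage: u→u is +0, s→t is +1, a→c is +2, g→j is +3 — the shift increases by 1 each position. The shift increases by 1 at each position, starting from +0: 0, 1, 2, ….
For sheet: s+0=s, h+1=i, e+2=g, e+3=h, t+4=x.

sighx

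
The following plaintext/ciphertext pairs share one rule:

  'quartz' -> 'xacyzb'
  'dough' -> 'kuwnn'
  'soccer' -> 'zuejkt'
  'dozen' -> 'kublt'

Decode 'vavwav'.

output

Shifts by position in quartz: pos 0: q→x (+7), pos 1: u→a (+6), pos 2: a→c (+2), pos 3: r→y (+7), pos 4: t→z (+6), pos 5: z→b (+2) — repeating every 3. It's a Vigenère-style cipher with numeric key [7,6,2]: position i shifts by key[i mod 3].
Undoing it on vavwav: v−7=o, a−6=u, v−2=t, w−7=p, a−6=u, v−2=t.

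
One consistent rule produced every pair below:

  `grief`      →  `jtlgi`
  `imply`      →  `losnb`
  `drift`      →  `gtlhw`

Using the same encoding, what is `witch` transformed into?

Shifts by position in grief: pos 0: g→j (+3), pos 1: r→t (+2), pos 2: i→l (+3), pos 3: e→g (+2) — repeating every 2. The shifts repeat in a cycle of length 2: positions 0,1,… shift by +3, +2, then the pattern repeats.
For witch: w+3=z, i+2=k, t+3=w, c+2=e, h+3=k.

zkwek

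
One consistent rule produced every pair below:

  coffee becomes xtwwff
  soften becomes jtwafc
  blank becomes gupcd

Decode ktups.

polar

c(2)→x(23) and o(14)→t(19) fit y≡17x+15 (mod 26); the inverse of 17 mod 26 is 23. Treating letters as 0–25, the rule is x ↦ 17x + 15 (mod 26).
Decoding ktups: k(10)→23·(10−15)≡15=p; t(19)→23·(19−15)≡14=o; u(20)→23·(20−15)≡11=l; p(15)→23·(15−15)≡0=a; s(18)→23·(18−15)≡17=r (all mod 26).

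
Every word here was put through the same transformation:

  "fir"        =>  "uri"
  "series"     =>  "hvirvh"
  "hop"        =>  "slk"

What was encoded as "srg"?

hit

Each letter is replaced by its mirror in the alphabet: a↔z, b↔y, c↔x, and so on (the Atbash cipher).
Undoing it on srg: s↔h, r↔i, g↔t.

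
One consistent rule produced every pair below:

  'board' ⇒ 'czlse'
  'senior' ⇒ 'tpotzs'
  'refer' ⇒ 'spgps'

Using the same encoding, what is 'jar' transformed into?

kls

The shift depends on letter class: consonant b→c is +1, but vowel o→z is +11. Vowels shift forward by 11 and consonants shift forward by 1.
On jar: j(cons)+1=k, a(vowel)+11=l, r(cons)+1=s.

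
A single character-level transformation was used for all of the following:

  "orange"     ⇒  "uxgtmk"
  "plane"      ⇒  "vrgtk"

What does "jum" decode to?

It's a constant shift of +6 (ROT6).
Undoing it on jum: j−6=d, u−6=o, m−6=g.

dog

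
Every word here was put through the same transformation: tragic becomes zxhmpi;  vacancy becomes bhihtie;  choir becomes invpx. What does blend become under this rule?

hrltj

Two shifts are in play — +7 for a/e/i/o/u, +6 for every other letter.
On blend: b(cons)+6=h, l(cons)+6=r, e(vowel)+7=l, n(cons)+6=t, d(cons)+6=j.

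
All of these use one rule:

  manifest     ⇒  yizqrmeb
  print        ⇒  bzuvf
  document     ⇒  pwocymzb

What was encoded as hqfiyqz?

vitamin

Shifts by position in manifest: pos 0: m→y (+12), pos 1: a→i (+8), pos 2: n→z (+12), pos 3: i→q (+8) — repeating every 2. The shifts repeat in a cycle of length 2: positions 0,1,… shift by +12, +8, then the pattern repeats.
Undoing it on hqfiyqz: h−12=v, q−8=i, f−12=t, i−8=a, y−12=m, q−8=i, z−12=n.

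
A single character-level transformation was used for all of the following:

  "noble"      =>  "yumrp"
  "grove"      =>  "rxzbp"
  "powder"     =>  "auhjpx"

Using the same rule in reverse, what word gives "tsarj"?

imply

A repeating key of period 2 is used — shifts +11, +6 over and over.
Decoding tsarj: t−11=i, s−6=m, a−11=p, r−6=l, j−11=y.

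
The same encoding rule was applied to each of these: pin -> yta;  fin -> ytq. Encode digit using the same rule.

etrto

The output letters match the input read backwards, each shifted +11: pin reversed is nip. Two steps: reverse the string, then apply a Caesar shift of +11.
Applying it to digit: reverse → tigid; then shift: t+11=e, i+11=t, g+11=r, i+11=t, d+11=o.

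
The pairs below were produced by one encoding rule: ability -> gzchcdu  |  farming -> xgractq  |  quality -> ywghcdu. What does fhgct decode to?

plain

Treating letters as 0–25, the rule is x ↦ 19x + 6 (mod 26).
Undoing it on fhgct: f(5)→11·(5−6)≡15=p; h(7)→11·(7−6)≡11=l; g(6)→11·(6−6)≡0=a; c(2)→11·(2−6)≡8=i; t(19)→11·(19−6)≡13=n (all mod 26).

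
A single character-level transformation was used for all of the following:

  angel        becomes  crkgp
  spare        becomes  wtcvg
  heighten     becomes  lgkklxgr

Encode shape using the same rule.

wlctg

The rule splits by letter class: vowels +2, consonants +4.
For shape: s(cons)+4=w, h(cons)+4=l, a(vowel)+2=c, p(cons)+4=t, e(vowel)+2=g.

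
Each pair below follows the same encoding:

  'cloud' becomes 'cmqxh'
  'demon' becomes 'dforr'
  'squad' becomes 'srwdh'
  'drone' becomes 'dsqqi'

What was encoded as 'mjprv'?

In cloud: c→c is +0, l→m is +1, o→q is +2, u→x is +3 — the shift increases by 1 each position. Each letter shifts forward by its position index (0, 1, 2, …) — the shift grows by one for each successive letter.
Undoing it on mjprv: m−0=m, j−1=i, p−2=n, r−3=o, v−4=r.

minor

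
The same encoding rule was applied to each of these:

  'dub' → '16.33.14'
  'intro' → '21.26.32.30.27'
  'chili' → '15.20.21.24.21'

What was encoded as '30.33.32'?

rut

d is letter #4 and maps to 16: an offset of 12. Each letter is replaced by its alphabet position (a=1..z=26) + 12.
Decoding 30.33.32: 30→(30−12)÷1=18=r, 33→(33−12)÷1=21=u, 32→(32−12)÷1=20=t.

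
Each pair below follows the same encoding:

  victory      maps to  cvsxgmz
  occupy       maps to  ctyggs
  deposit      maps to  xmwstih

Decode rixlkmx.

Two steps: reverse the string, then apply a Caesar shift of +4.
Reversing it on rixlkmx: shift back: r−4=n, i−4=e, x−4=t, l−4=h, k−4=g, m−4=i, x−4=t → nethgit; then reverse → tighten.

tighten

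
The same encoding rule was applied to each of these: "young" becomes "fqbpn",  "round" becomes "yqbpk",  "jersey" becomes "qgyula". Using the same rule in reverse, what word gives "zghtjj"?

search

The shifts repeat in a cycle of length 2: positions 0,1,… shift by +7, +2, then the pattern repeats.
Decoding zghtjj: z−7=s, g−2=e, h−7=a, t−2=r, j−7=c, j−2=h.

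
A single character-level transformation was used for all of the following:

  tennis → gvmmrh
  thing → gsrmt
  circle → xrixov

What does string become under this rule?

hgirmt

Each pair mirrors across the alphabet (t↔g, e↔v, n↔m): positions sum to 25. Letters are reflected about the middle of the alphabet (position → 25−position): Atbash.
For string: s↔h, t↔g, r↔i, i↔r, n↔m, g↔t.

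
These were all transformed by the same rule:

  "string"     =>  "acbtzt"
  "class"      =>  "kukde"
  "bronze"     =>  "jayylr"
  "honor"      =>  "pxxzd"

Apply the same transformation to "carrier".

In string: s→a is +8, t→c is +9, r→b is +10, i→t is +11 — the shift increases by 1 each position. Letter i (0-indexed) is shifted by i+8, so successive shifts are 8, 9, 10, ….
For carrier: c+8=k, a+9=j, r+10=b, r+11=c, i+12=u, e+13=r, r+14=f.

kjbcurf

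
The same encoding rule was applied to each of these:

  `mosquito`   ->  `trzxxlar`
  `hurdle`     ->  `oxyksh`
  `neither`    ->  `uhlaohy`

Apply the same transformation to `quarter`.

xxdyahy

The shift depends on letter class: consonant m→t is +7, but vowel o→r is +3. Vowels shift forward by 3 and consonants shift forward by 7.
On quarter: q(cons)+7=x, u(vowel)+3=x, a(vowel)+3=d, r(cons)+7=y, t(cons)+7=a, e(vowel)+3=h, r(cons)+7=y.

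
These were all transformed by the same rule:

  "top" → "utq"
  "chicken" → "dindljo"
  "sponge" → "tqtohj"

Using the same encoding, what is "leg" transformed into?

The shift depends on letter class: consonant t→u is +1, but vowel o→t is +5. The rule splits by letter class: vowels +5, consonants +1.
On leg: l(cons)+1=m, e(vowel)+5=j, g(cons)+1=h.

mjh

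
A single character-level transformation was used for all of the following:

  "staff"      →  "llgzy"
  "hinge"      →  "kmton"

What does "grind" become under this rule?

The output letters match the input read backwards, each shifted +6: staff reversed is ffats. Read the word backwards and shift each letter +6.
For grind: reverse → dnirg; then shift: d+6=j, n+6=t, i+6=o, r+6=x, g+6=m.

jtoxm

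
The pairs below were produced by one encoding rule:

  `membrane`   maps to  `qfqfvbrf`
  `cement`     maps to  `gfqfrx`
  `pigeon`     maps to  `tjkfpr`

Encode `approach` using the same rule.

The shift depends on letter class: consonant m→q is +4, but vowel e→f is +1. The rule splits by letter class: vowels +1, consonants +4.
On approach: a(vowel)+1=b, p(cons)+4=t, p(cons)+4=t, r(cons)+4=v, o(vowel)+1=p, a(vowel)+1=b, c(cons)+4=g, h(cons)+4=l.

bttvpbgl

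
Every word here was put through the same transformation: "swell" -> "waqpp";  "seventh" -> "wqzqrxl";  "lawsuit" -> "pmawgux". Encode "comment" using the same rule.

gaqqqrx

The shift depends on letter class: consonant s→w is +4, but vowel e→q is +12. The rule splits by letter class: vowels +12, consonants +4.
Applying it to comment: c(cons)+4=g, o(vowel)+12=a, m(cons)+4=q, m(cons)+4=q, e(vowel)+12=q, n(cons)+4=r, t(cons)+4=x.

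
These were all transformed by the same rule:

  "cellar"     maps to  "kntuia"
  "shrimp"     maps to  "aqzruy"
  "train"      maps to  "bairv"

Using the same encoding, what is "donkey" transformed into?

lxvtmh

Shifts by position in cellar: pos 0: c→k (+8), pos 1: e→n (+9), pos 2: l→t (+8), pos 3: l→u (+9) — repeating every 2. The shifts repeat in a cycle of length 2: positions 0,1,… shift by +8, +9, then the pattern repeats.
On donkey: d+8=l, o+9=x, n+8=v, k+9=t, e+8=m, y+9=h.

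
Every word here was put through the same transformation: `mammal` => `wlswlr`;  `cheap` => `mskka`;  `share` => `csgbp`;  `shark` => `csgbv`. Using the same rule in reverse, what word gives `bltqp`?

Shifts by position in mammal: pos 0: m→w (+10), pos 1: a→l (+11), pos 2: m→s (+6), pos 3: m→w (+10), pos 4: a→l (+11), pos 5: l→r (+6) — repeating every 3. The shifts repeat in a cycle of length 3: positions 0,1,… shift by +10, +11, +6, then the pattern repeats.
Decoding bltqp: b−10=r, l−11=a, t−6=n, q−10=g, p−11=e.

range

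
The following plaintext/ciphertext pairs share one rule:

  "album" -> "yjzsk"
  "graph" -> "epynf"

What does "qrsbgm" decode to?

studio

Compare letters: a→y is +24, l→j is +24, b→z is +24 — a constant shift. This is a Caesar cipher with shift 24.
Decoding qrsbgm: q−24=s, r−24=t, s−24=u, b−24=d, g−24=i, m−24=o.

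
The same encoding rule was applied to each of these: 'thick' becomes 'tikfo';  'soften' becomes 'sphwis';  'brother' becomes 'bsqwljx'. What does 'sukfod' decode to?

In thick: t→t is +0, h→i is +1, i→k is +2, c→f is +3 — the shift increases by 1 each position. The shift increases by 1 at each position, starting from +0: 0, 1, 2, ….
Reversing it on sukfod: s−0=s, u−1=t, k−2=i, f−3=c, o−4=k, d−5=y.

sticky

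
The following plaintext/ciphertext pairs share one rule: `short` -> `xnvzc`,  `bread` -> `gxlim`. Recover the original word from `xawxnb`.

supper

Each letter shifts forward by (position + 5), i.e. 5, 6, 7, … — the shift grows by one for each successive letter.
Decoding xawxnb: x−5=s, a−6=u, w−7=p, x−8=p, n−9=e, b−10=r.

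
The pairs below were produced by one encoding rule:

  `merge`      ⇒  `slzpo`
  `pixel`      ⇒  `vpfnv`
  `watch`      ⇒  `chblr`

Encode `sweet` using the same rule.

The shift increases by 1 at each position, starting from +6: 6, 7, 8, ….
For sweet: s+6=y, w+7=d, e+8=m, e+9=n, t+10=d.

ydmnd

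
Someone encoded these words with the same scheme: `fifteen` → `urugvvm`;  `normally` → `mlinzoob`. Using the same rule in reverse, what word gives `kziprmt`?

This is the alphabet-reversal cipher (Atbash): a becomes z, b becomes y, etc.
Decoding kziprmt: k↔p, z↔a, i↔r, p↔k, r↔i, m↔n, t↔g.

parking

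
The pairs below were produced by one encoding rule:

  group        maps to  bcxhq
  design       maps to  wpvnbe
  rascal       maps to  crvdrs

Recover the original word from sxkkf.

Treating letters as 0–25, the rule is x ↦ 19x + 17 (mod 26).
Reversing it on sxkkf: s(18)→11·(18−17)≡11=l; x(23)→11·(23−17)≡14=o; k(10)→11·(10−17)≡1=b; k(10)→11·(10−17)≡1=b; f(5)→11·(5−17)≡24=y (all mod 26).

lobby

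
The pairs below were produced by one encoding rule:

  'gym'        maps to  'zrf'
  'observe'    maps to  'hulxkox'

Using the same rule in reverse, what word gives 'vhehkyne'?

Compare letters: g→z is +19, y→r is +19, m→f is +19 — a constant shift. Every letter moves 19 places later in the alphabet, wrapping around z→a.
Undoing it on vhehkyne: v−19=c, h−19=o, e−19=l, h−19=o, k−19=r, y−19=f, n−19=u, e−19=l.

colorful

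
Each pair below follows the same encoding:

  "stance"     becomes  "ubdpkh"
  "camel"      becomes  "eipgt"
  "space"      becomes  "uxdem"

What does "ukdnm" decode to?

scale

A repeating key of period 3 is used — shifts +2, +8, +3 over and over.
Reversing it on ukdnm: u−2=s, k−8=c, d−3=a, n−2=l, m−8=e.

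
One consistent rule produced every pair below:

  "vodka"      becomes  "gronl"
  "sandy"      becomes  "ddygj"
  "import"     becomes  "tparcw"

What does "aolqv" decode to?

plank

Shifts by position in vodka: pos 0: v→g (+11), pos 1: o→r (+3), pos 2: d→o (+11), pos 3: k→n (+3) — repeating every 2. The shifts repeat in a cycle of length 2: positions 0,1,… shift by +11, +3, then the pattern repeats.
Undoing it on aolqv: a−11=p, o−3=l, l−11=a, q−3=n, v−11=k.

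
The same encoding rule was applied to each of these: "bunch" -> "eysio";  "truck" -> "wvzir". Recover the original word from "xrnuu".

In bunch: b→e is +3, u→y is +4, n→s is +5, c→i is +6 — the shift increases by 1 each position. Each letter shifts forward by (position + 3), i.e. 3, 4, 5, … — the shift grows by one for each successive letter.
Reversing it on xrnuu: x−3=u, r−4=n, n−5=i, u−6=o, u−7=n.

union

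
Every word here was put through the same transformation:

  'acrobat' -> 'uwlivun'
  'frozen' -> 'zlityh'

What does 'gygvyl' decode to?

member

Every letter moves 20 places later in the alphabet, wrapping around z→a.
Reversing it on gygvyl: g−20=m, y−20=e, g−20=m, v−20=b, y−20=e, l−20=r.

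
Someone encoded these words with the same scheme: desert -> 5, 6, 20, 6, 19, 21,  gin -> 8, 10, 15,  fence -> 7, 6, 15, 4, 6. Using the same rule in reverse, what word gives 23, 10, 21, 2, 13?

d is letter #4 and maps to 5: an offset of 1. The number is (letter's place in the alphabet, a=1) + 1.
Reversing it on 23, 10, 21, 2, 13: 23→(23−1)÷1=22=v, 10→(10−1)÷1=9=i, 21→(21−1)÷1=20=t, 2→(2−1)÷1=1=a, 13→(13−1)÷1=12=l.

vital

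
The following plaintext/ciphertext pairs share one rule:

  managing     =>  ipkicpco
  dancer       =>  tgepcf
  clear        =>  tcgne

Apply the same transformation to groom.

oqqti

The output letters match the input read backwards, each shifted +2: managing reversed is gniganam. The word is reversed, then every letter is shifted forward by 2.
On groom: reverse → moorg; then shift: m+2=o, o+2=q, o+2=q, r+2=t, g+2=i.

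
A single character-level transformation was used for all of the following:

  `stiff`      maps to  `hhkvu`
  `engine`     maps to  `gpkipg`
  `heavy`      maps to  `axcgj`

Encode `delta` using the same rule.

The output letters match the input read backwards, each shifted +2: stiff reversed is ffits. The word is reversed, then every letter is shifted forward by 2.
For delta: reverse → atled; then shift: a+2=c, t+2=v, l+2=n, e+2=g, d+2=f.

cvngf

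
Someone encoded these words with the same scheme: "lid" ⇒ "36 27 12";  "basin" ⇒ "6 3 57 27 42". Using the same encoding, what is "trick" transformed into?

60 54 27 9 33

l(#12)→36 and i(#9)→27: differences scale by 3, so n = 3·pos + 0. Each letter becomes 3×(its alphabet position, a=1..z=26).
For trick: t=20→60, r=18→54, i=9→27, c=3→9, k=11→33.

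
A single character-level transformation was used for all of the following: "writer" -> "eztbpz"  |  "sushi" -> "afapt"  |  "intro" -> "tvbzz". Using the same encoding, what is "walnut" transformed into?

eltvfb

The shift depends on letter class: consonant w→e is +8, but vowel i→t is +11. The rule splits by letter class: vowels +11, consonants +8.
On walnut: w(cons)+8=e, a(vowel)+11=l, l(cons)+8=t, n(cons)+8=v, u(vowel)+11=f, t(cons)+8=b.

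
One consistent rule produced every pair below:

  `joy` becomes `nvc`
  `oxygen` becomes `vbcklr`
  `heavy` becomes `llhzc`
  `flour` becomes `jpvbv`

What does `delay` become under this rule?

hlphc

The shift depends on letter class: consonant j→n is +4, but vowel o→v is +7. Two shifts are in play — +7 for a/e/i/o/u, +4 for every other letter.
Applying it to delay: d(cons)+4=h, e(vowel)+7=l, l(cons)+4=p, a(vowel)+7=h, y(cons)+4=c.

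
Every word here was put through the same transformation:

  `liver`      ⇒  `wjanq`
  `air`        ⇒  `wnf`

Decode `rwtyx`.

storm

The output letters match the input read backwards, each shifted +5: liver reversed is revil. Read the word backwards and shift each letter +5.
Undoing it on rwtyx: shift back: r−5=m, w−5=r, t−5=o, y−5=t, x−5=s → mrots; then reverse → storm.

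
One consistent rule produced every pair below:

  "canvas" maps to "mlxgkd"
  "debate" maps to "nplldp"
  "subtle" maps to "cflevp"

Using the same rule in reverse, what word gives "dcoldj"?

treaty

Shifts by position in canvas: pos 0: c→m (+10), pos 1: a→l (+11), pos 2: n→x (+10), pos 3: v→g (+11) — repeating every 2. A repeating key of period 2 is used — shifts +10, +11 over and over.
Reversing it on dcoldj: d−10=t, c−11=r, o−10=e, l−11=a, d−10=t, j−11=y.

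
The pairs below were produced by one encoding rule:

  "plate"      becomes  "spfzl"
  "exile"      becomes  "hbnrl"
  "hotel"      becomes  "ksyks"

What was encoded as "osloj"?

In plate: p→s is +3, l→p is +4, a→f is +5, t→z is +6 — the shift increases by 1 each position. Each letter shifts forward by (position + 3), i.e. 3, 4, 5, … — the shift grows by one for each successive letter.
Undoing it on osloj: o−3=l, s−4=o, l−5=g, o−6=i, j−7=c.

logic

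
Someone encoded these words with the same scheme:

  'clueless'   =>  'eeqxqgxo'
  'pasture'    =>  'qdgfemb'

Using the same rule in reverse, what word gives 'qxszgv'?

The output letters match the input read backwards, each shifted +12: clueless reversed is sseleulc. Two steps: reverse the string, then apply a Caesar shift of +12.
Decoding qxszgv: shift back: q−12=e, x−12=l, s−12=g, z−12=n, g−12=u, v−12=j → elgnuj; then reverse → jungle.

jungle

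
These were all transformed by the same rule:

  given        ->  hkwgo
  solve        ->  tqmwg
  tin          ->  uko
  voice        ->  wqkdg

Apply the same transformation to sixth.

tkyui

The shift depends on letter class: consonant g→h is +1, but vowel i→k is +2. Vowels shift forward by 2 and consonants shift forward by 1.
For sixth: s(cons)+1=t, i(vowel)+2=k, x(cons)+1=y, t(cons)+1=u, h(cons)+1=i.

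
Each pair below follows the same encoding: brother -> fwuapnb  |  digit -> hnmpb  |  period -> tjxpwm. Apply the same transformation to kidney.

onjumh

Letter i (0-indexed) is shifted by i+4, so successive shifts are 4, 5, 6, ….
Applying it to kidney: k+4=o, i+5=n, d+6=j, n+7=u, e+8=m, y+9=h.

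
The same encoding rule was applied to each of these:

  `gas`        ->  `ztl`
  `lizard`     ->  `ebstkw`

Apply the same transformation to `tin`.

Compare letters: g→z is +19, a→t is +19, s→l is +19 — a constant shift. Every letter moves 19 places later in the alphabet, wrapping around z→a.
For tin: t+19=m, i+19=b, n+19=g.

mbg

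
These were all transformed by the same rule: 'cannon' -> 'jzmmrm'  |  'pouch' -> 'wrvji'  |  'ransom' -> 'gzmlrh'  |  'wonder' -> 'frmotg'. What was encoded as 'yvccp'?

fully

c(2)→j(9) and a(0)→z(25) fit y≡5x+25 (mod 26); the inverse of 5 mod 26 is 21. This is an affine cipher: with a=0,…,z=25, each position x becomes (5x+25) mod 26.
Decoding yvccp: y(24)→21·(24−25)≡5=f; v(21)→21·(21−25)≡20=u; c(2)→21·(2−25)≡11=l; c(2)→21·(2−25)≡11=l; p(15)→21·(15−25)≡24=y (all mod 26).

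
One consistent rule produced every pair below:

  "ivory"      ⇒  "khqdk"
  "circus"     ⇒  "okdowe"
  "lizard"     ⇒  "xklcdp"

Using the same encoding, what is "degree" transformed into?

Vowels shift forward by 2 and consonants shift forward by 12.
On degree: d(cons)+12=p, e(vowel)+2=g, g(cons)+12=s, r(cons)+12=d, e(vowel)+2=g, e(vowel)+2=g.

pgsdgg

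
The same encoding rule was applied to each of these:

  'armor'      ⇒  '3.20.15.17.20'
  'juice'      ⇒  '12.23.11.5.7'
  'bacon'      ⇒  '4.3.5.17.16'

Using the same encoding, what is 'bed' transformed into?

a is letter #1 and maps to 3: an offset of 2. The number is (letter's place in the alphabet, a=1) + 2.
Applying it to bed: b=2→4, e=5→7, d=4→6.

4.7.6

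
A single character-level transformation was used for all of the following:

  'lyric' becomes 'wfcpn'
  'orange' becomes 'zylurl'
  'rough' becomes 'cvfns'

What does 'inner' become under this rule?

The shifts repeat in a cycle of length 2: positions 0,1,… shift by +11, +7, then the pattern repeats.
On inner: i+11=t, n+7=u, n+11=y, e+7=l, r+11=c.

tuylc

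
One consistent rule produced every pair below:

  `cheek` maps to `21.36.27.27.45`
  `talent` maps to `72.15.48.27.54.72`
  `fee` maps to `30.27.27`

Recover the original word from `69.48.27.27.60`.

c(#3)→21 and h(#8)→36: differences scale by 3, so n = 3·pos + 12. Each letter becomes 3×(its alphabet position, a=1..z=26) + 12.
Undoing it on 69.48.27.27.60: 69→(69−12)÷3=19=s, 48→(48−12)÷3=12=l, 27→(27−12)÷3=5=e, 27→(27−12)÷3=5=e, 60→(60−12)÷3=16=p.

sleep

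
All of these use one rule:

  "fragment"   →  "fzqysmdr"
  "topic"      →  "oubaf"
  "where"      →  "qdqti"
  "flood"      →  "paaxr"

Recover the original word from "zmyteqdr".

freshman

The output letters match the input read backwards, each shifted +12: fragment reversed is tnemgarf. Two steps: reverse the string, then apply a Caesar shift of +12.
Undoing it on zmyteqdr: shift back: z−12=n, m−12=a, y−12=m, t−12=h, e−12=s, q−12=e, d−12=r, r−12=f → namhserf; then reverse → freshman.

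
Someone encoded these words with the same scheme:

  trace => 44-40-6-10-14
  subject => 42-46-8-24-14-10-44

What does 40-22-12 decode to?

Each letter becomes 2×(its alphabet position, a=1..z=26) + 4.
Decoding 40-22-12: 40→(40−4)÷2=18=r, 22→(22−4)÷2=9=i, 12→(12−4)÷2=4=d.

rid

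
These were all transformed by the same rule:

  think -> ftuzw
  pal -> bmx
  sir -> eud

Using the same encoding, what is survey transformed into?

egdhqk

Compare letters: t→f is +12, h→t is +12, i→u is +12 — a constant shift. It's a constant shift of +12 (ROT12).
For survey: s+12=e, u+12=g, r+12=d, v+12=h, e+12=q, y+12=k.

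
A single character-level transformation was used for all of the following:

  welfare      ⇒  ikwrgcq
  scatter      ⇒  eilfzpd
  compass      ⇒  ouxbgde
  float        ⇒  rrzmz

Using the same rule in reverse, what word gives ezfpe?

Shifts by position in welfare: pos 0: w→i (+12), pos 1: e→k (+6), pos 2: l→w (+11), pos 3: f→r (+12), pos 4: a→g (+6), pos 5: r→c (+11) — repeating every 3. It's a Vigenère-style cipher with numeric key [12,6,11]: position i shifts by key[i mod 3].
Undoing it on ezfpe: e−12=s, z−6=t, f−11=u, p−12=d, e−6=y.

study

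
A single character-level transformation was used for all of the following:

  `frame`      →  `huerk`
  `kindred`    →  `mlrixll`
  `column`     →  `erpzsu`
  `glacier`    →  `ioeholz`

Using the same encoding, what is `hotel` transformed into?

In frame: f→h is +2, r→u is +3, a→e is +4, m→r is +5 — the shift increases by 1 each position. Letter i (0-indexed) is shifted by i+2, so successive shifts are 2, 3, 4, ….
Applying it to hotel: h+2=j, o+3=r, t+4=x, e+5=j, l+6=r.

jrxjr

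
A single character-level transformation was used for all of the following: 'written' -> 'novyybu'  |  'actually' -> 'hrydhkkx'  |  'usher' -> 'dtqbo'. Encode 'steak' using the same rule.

w(22)→n(13) and r(17)→o(14) fit y≡5x+7 (mod 26); the inverse of 5 mod 26 is 21. This is an affine cipher: with a=0,…,z=25, each position x becomes (5x+7) mod 26.
On steak: s(18)→5·18+7≡19=t; t(19)→5·19+7≡24=y; e(4)→5·4+7≡1=b; a(0)→5·0+7≡7=h; k(10)→5·10+7≡5=f (all mod 26).

tybhf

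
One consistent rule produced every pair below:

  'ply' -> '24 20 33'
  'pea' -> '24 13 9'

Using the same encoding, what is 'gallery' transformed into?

Each letter is replaced by its alphabet position (a=1..z=26) + 8.
For gallery: g=7→15, a=1→9, l=12→20, l=12→20, e=5→13, r=18→26, y=25→33.

15 9 20 20 13 26 33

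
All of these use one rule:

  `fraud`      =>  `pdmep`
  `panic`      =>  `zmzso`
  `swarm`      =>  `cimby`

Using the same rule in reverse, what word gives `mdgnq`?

Shifts by position in fraud: pos 0: f→p (+10), pos 1: r→d (+12), pos 2: a→m (+12), pos 3: u→e (+10), pos 4: d→p (+12) — repeating every 3. It's a Vigenère-style cipher with numeric key [10,12,12]: position i shifts by key[i mod 3].
Undoing it on mdgnq: m−10=c, d−12=r, g−12=u, n−10=d, q−12=e.

crude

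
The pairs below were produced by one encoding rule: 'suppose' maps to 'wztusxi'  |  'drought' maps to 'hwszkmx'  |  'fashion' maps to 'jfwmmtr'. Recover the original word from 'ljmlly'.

height

Shifts by position in suppose: pos 0: s→w (+4), pos 1: u→z (+5), pos 2: p→t (+4), pos 3: p→u (+5) — repeating every 2. A repeating key of period 2 is used — shifts +4, +5 over and over.
Undoing it on ljmlly: l−4=h, j−5=e, m−4=i, l−5=g, l−4=h, y−5=t.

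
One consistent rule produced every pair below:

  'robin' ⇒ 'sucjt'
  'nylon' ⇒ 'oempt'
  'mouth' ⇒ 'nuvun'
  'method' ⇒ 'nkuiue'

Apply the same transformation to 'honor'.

iuopx

A repeating key of period 3 is used — shifts +1, +6, +1 over and over.
On honor: h+1=i, o+6=u, n+1=o, o+1=p, r+6=x.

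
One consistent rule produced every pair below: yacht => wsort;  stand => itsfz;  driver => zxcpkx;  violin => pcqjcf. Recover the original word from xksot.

react

y(24)→w(22) and a(0)→s(18) fit y≡11x+18 (mod 26); the inverse of 11 mod 26 is 19. Treating letters as 0–25, the rule is x ↦ 11x + 18 (mod 26).
Reversing it on xksot: x(23)→19·(23−18)≡17=r; k(10)→19·(10−18)≡4=e; s(18)→19·(18−18)≡0=a; o(14)→19·(14−18)≡2=c; t(19)→19·(19−18)≡19=t (all mod 26).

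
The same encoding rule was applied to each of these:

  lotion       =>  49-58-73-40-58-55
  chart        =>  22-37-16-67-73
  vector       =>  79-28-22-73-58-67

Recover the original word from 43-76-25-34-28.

judge

The formula is n = 3×(alphabet index, a=1) + 13.
Decoding 43-76-25-34-28: 43→(43−13)÷3=10=j, 76→(76−13)÷3=21=u, 25→(25−13)÷3=4=d, 34→(34−13)÷3=7=g, 28→(28−13)÷3=5=e.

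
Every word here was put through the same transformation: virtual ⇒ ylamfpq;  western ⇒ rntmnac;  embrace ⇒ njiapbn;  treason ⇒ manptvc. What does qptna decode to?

laser

v(21)→y(24) and i(8)→l(11) fit y≡19x+15 (mod 26); the inverse of 19 mod 26 is 11. This is an affine cipher: with a=0,…,z=25, each position x becomes (19x+15) mod 26.
Decoding qptna: q(16)→11·(16−15)≡11=l; p(15)→11·(15−15)≡0=a; t(19)→11·(19−15)≡18=s; n(13)→11·(13−15)≡4=e; a(0)→11·(0−15)≡17=r (all mod 26).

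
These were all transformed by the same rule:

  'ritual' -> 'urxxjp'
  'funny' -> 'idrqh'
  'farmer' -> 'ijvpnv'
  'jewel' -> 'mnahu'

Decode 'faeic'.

craft

Shifts by position in ritual: pos 0: r→u (+3), pos 1: i→r (+9), pos 2: t→x (+4), pos 3: u→x (+3), pos 4: a→j (+9), pos 5: l→p (+4) — repeating every 3. The shifts repeat in a cycle of length 3: positions 0,1,… shift by +3, +9, +4, then the pattern repeats.
Undoing it on faeic: f−3=c, a−9=r, e−4=a, i−3=f, c−9=t.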